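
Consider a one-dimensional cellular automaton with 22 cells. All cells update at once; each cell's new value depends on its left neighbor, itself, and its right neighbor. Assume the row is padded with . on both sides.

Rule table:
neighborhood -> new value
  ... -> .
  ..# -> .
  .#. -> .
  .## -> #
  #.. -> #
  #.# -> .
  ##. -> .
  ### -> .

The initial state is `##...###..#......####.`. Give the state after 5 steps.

......#..#..#..#.....#

step 1: #.#..#..#..#.....#...#
step 2: ...#..#..#..#.....#...
step 3: ....#..#..#..#.....#..
step 4: .....#..#..#..#.....#.
step 5: ......#..#..#..#.....#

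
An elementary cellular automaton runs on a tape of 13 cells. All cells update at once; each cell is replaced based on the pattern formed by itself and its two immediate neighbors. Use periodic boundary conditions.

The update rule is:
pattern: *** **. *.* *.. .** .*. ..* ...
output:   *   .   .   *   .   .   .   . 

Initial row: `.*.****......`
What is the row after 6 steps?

step 1: ....**.*.....
step 2: ........*....
step 3: .........*...
step 4: ..........*..
step 5: ...........*.
step 6: ............*

............*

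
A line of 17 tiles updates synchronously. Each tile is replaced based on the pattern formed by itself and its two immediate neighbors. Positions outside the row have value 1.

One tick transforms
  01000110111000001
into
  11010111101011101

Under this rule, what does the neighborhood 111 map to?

0

At position 9 the neighborhood is 111; the next row has 0 there.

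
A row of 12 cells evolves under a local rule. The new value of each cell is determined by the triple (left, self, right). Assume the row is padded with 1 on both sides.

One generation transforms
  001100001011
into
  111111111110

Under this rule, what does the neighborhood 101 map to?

1

At position 9 the neighborhood is 101; the next row has 1 there.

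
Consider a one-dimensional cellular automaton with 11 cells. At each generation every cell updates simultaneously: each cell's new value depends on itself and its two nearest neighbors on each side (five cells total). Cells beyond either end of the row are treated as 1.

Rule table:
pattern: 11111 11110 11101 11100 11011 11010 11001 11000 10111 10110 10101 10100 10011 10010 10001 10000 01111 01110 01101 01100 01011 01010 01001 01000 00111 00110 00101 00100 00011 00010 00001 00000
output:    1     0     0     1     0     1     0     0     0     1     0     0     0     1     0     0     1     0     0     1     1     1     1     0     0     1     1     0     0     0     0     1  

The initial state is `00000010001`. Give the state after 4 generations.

00110000010

00110000000
00110011100
00110000100
00110000010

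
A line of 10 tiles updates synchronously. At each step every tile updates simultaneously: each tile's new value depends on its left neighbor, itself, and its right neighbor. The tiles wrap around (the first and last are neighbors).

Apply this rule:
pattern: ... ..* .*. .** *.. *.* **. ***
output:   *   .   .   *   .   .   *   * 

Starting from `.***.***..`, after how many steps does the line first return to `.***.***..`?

.***.***.*
.***.***..

2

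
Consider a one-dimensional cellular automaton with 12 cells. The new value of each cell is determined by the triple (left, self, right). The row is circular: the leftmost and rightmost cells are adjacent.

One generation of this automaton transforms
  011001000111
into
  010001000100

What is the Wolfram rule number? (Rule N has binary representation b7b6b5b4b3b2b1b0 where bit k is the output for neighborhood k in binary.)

12

position 10: 111 → 0  (bit 7 = 0)
position 2: 110 → 0  (bit 6 = 0)
position 0: 101 → 0  (bit 5 = 0)
position 3: 100 → 0  (bit 4 = 0)
position 1: 011 → 1  (bit 3 = 1)
position 5: 010 → 1  (bit 2 = 1)
position 4: 001 → 0  (bit 1 = 0)
position 7: 000 → 0  (bit 0 = 0)
bits b7..b0 = 00001100 = 12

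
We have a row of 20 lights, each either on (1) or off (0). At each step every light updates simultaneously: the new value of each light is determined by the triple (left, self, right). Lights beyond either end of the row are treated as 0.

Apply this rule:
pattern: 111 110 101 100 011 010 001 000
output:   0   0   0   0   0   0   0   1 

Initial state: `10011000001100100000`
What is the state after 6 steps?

11111000001111100000

step 1: 00000011100000001111
step 2: 11111000001111100000
step 3: 00000011100000001111  (repeats step 1; period 2)
step 6: 11111000001111100000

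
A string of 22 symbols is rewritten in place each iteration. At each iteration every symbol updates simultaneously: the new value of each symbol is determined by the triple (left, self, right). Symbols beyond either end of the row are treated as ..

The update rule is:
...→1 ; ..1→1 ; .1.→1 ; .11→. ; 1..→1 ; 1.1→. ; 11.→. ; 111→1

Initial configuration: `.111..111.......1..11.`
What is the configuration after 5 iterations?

111.1111.111.11...111.

iteration 1: 1.1.11.1.1111111111..1
iteration 2: 1.1....1..11111111.111
iteration 3: 1.11111111.111111...1.
iteration 4: 1..111111...1111.11111
iteration 5: 111.1111.111.11...111.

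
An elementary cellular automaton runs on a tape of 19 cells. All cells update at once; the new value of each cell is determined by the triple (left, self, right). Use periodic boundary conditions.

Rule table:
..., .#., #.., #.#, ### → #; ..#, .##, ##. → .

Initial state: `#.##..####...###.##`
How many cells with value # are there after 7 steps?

.#..#..##.##..#.#.#
###.##...#..#.#####
##.#..##.##.##.####
#.###...#..#..#.###
.#.#.##.##.##.##.##
#####..#..#..#..#..
.###.#.##.##.##.##.
count of #: 12

12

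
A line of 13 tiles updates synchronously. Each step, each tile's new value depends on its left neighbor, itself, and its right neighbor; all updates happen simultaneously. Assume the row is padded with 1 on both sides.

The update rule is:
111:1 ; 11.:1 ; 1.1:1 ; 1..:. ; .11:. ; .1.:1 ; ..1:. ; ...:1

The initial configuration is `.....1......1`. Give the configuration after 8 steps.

1111111.111..

.111.1.1111..
1.11111.111..
11.11111.11..
111.11111.1..
1111.111111..
11111.11111..
111111.1111..
1111111.111..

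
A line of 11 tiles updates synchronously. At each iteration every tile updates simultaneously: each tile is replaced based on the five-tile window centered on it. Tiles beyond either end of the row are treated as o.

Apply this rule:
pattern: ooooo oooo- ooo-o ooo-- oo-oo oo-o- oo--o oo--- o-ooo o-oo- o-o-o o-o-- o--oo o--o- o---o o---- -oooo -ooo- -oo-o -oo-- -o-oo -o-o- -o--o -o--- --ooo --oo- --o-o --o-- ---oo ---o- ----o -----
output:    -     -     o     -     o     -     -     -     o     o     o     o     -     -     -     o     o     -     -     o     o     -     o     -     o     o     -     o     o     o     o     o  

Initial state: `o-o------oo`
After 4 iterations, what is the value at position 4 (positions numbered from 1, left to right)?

iteration 1: o-o-ooooooo
iteration 2: o-oooo-----
iteration 3: oooo---oooo
iteration 4: ------ooo--
position 4 holds -

-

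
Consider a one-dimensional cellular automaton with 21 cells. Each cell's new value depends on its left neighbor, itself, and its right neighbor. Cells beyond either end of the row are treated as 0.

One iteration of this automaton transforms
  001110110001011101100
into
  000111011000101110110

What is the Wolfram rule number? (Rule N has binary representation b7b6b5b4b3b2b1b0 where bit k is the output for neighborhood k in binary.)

position 3: 111 → 1  (bit 7 = 1)
position 4: 110 → 1  (bit 6 = 1)
position 5: 101 → 1  (bit 5 = 1)
position 8: 100 → 1  (bit 4 = 1)
position 2: 011 → 0  (bit 3 = 0)
position 11: 010 → 0  (bit 2 = 0)
position 1: 001 → 0  (bit 1 = 0)
position 0: 000 → 0  (bit 0 = 0)
bits b7..b0 = 11110000 = 240

240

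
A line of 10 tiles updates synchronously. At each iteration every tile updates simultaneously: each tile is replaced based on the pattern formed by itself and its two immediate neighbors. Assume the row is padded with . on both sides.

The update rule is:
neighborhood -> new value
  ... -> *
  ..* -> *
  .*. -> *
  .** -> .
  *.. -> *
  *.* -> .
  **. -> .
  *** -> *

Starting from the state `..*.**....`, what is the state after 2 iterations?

***...****
.*.***.**.

.*.***.**.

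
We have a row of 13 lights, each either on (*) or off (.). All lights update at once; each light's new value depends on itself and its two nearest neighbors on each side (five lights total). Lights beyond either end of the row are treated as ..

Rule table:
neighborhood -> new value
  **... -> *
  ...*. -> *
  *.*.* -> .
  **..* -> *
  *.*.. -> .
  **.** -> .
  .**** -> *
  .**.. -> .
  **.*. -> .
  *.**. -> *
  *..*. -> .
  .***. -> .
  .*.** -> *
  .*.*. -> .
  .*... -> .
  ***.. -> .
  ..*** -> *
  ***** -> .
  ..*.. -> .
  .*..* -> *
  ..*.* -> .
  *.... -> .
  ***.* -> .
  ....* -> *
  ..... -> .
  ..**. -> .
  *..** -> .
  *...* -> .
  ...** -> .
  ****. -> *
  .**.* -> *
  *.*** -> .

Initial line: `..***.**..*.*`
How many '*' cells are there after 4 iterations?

iteration 1: *.*...*.*....
iteration 2: .....*.......
iteration 3: ...**........
iteration 4: .*...*.......
count of *: 2

2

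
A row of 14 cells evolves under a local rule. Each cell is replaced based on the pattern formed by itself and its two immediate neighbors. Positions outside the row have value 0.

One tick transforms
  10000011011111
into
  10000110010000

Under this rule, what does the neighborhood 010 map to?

At position 0 the neighborhood is 010; the next row has 1 there.

1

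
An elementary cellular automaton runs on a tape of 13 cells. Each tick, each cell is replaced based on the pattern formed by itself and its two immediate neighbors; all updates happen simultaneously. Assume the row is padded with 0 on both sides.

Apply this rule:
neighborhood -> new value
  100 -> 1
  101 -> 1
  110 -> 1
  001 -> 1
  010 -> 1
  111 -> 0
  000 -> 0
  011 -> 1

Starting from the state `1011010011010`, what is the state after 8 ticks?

tick 1: 1111111111111
tick 2: 1000000000001
tick 3: 1100000000011
tick 4: 1110000000111
tick 5: 1011000001101
tick 6: 1111100011111
tick 7: 1000110110001
tick 8: 1101111111011

1101111111011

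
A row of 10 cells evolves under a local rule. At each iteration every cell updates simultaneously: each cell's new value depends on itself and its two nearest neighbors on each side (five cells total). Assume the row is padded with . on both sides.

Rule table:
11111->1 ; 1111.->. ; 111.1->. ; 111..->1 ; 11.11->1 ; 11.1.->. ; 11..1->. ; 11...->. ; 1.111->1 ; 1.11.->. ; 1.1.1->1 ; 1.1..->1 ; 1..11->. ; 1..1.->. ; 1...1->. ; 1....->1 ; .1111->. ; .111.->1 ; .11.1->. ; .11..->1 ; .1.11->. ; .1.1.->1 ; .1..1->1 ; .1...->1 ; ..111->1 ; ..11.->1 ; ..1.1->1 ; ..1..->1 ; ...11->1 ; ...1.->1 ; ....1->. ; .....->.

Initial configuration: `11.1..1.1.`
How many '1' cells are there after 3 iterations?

1..11.1111
11.1.11..1
1..1..1..1
count of 1: 4

4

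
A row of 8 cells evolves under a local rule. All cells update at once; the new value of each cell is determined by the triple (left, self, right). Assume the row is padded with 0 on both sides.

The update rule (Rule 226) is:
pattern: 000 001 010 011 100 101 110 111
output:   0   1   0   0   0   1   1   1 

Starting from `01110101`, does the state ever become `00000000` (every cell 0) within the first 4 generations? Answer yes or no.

no

10111010
01011100
10101100
01010100
generation 4 is 01010100, still not uniform 0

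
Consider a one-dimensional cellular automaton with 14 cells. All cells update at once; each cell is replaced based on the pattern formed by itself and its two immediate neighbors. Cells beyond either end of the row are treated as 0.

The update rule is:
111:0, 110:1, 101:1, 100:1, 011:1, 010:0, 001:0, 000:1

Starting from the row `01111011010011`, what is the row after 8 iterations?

01001111101011
00101000110111
10010110111101
01001111100110
00101000110111  (repeats iteration 2; period 3)
iteration 8: 00101000110111

00101000110111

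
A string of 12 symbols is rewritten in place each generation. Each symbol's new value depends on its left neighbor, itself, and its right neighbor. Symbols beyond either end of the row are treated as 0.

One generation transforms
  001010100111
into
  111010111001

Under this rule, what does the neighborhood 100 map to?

At position 7 the neighborhood is 100; the next row has 1 there.

1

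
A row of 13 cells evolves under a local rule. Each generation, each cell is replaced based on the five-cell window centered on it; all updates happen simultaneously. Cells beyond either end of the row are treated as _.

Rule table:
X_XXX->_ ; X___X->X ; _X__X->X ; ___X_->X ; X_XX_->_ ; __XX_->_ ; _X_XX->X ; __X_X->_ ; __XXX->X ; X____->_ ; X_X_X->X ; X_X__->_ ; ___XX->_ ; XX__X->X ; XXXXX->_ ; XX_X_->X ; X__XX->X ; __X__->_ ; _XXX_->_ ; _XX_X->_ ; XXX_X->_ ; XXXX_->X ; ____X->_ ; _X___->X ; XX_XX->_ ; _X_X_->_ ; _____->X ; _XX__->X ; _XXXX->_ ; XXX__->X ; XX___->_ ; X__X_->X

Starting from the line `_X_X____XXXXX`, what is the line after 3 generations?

_X_________X_

X___X___X__XX
_XXX_XXX_XX_X
_X_________X_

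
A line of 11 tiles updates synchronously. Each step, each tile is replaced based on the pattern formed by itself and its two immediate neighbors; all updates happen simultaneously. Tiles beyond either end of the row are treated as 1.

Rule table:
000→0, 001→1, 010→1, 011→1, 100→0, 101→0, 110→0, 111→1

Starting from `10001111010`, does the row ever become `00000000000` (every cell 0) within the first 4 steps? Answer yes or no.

step 1: 00011110010
step 2: 00111100110
step 3: 01111001100
step 4: 01110011001
step 4 is 01110011001, still not uniform 0

no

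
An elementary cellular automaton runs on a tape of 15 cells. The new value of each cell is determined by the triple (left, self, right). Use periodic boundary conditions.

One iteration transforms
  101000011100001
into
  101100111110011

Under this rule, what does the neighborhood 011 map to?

At position 7 the neighborhood is 011; the next row has 1 there.

1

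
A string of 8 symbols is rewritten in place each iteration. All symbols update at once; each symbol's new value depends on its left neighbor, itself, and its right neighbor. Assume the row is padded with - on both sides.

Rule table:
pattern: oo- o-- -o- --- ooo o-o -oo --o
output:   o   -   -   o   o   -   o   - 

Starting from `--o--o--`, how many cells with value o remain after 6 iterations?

iteration 1: o------o
iteration 2: --oooo--
iteration 3: o-oooo-o
iteration 4: --oooo--  (repeats iteration 2; period 2)
iteration 6: --oooo--
count of o: 4

4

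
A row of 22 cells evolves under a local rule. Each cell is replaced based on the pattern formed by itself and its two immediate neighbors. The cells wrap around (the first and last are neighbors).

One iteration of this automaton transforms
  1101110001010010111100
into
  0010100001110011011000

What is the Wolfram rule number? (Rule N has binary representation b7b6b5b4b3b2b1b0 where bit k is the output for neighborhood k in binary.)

164

position 4: 111 → 1  (bit 7 = 1)
position 1: 110 → 0  (bit 6 = 0)
position 2: 101 → 1  (bit 5 = 1)
position 6: 100 → 0  (bit 4 = 0)
position 0: 011 → 0  (bit 3 = 0)
position 9: 010 → 1  (bit 2 = 1)
position 8: 001 → 0  (bit 1 = 0)
position 7: 000 → 0  (bit 0 = 0)
bits b7..b0 = 10100100 = 164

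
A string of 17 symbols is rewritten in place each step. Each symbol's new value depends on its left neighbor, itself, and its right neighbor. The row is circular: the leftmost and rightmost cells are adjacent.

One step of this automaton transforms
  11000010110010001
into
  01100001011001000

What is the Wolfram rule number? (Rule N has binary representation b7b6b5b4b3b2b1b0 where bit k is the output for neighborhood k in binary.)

position 0: 111 → 0  (bit 7 = 0)
position 1: 110 → 1  (bit 6 = 1)
position 7: 101 → 1  (bit 5 = 1)
position 2: 100 → 1  (bit 4 = 1)
position 8: 011 → 0  (bit 3 = 0)
position 6: 010 → 0  (bit 2 = 0)
position 5: 001 → 0  (bit 1 = 0)
position 3: 000 → 0  (bit 0 = 0)
bits b7..b0 = 01110000 = 112

112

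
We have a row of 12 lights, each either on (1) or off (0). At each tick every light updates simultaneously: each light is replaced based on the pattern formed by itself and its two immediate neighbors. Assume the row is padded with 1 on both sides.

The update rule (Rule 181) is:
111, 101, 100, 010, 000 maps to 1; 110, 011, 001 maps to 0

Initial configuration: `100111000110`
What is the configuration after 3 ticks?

010010110001
111011001100
110100100010

110100100010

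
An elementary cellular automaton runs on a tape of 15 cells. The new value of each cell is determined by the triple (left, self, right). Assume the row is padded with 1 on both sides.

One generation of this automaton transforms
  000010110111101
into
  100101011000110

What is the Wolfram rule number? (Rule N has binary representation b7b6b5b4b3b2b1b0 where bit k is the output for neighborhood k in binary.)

position 10: 111 → 0  (bit 7 = 0)
position 7: 110 → 1  (bit 6 = 1)
position 5: 101 → 1  (bit 5 = 1)
position 0: 100 → 1  (bit 4 = 1)
position 6: 011 → 0  (bit 3 = 0)
position 4: 010 → 0  (bit 2 = 0)
position 3: 001 → 1  (bit 1 = 1)
position 1: 000 → 0  (bit 0 = 0)
bits b7..b0 = 01110010 = 114

114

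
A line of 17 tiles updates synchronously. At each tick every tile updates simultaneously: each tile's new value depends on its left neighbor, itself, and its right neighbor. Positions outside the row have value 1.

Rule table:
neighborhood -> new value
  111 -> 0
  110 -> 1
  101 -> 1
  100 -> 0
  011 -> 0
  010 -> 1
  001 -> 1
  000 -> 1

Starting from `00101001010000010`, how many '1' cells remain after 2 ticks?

5

tick 1: 01111011110111111
tick 2: 10001100011000000
count of 1: 5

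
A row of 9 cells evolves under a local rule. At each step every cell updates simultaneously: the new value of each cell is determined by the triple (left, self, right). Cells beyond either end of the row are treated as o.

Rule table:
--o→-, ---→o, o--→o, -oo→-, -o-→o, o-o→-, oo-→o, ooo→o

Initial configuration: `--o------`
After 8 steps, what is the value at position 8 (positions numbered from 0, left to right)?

-

step 1: o-oooooo-
step 2: o--ooooo-
step 3: oo--oooo-
step 4: ooo--ooo-
step 5: oooo--oo-
step 6: ooooo--o-
step 7: oooooo-o-
step 8: oooooo-o-
position 8 holds -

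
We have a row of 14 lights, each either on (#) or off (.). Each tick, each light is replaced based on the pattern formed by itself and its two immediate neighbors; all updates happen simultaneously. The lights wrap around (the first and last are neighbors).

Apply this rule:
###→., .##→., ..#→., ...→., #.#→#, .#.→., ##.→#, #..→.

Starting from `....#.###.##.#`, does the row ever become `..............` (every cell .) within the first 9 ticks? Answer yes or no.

.....#..##.##.
.........##.#.
..........##..
...........#..
..............
all cells are . at tick 5

yes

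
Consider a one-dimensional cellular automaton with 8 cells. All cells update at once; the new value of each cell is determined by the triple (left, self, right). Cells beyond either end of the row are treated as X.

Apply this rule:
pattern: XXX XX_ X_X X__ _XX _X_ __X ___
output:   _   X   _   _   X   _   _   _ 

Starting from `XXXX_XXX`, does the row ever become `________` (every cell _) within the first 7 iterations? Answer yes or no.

___X_X__
________
all cells are _ at iteration 2

yes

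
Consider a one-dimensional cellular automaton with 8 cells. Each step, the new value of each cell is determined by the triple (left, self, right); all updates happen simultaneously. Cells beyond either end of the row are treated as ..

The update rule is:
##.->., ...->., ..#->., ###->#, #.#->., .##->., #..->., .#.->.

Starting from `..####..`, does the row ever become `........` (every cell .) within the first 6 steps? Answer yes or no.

...##...
........
all cells are . at step 2

yes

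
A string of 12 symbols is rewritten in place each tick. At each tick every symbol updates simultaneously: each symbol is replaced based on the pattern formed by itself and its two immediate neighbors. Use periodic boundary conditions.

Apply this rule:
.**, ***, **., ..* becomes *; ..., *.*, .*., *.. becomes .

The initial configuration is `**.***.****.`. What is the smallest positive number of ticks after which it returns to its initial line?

1

tick 1: **.***.****.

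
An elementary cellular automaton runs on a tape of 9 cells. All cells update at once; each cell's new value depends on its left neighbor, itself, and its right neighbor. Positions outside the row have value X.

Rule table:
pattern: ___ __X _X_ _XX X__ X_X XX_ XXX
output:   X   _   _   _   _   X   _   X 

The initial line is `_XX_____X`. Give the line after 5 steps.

X_XXX____

X___XXX__
__X__X___
_______X_
_XXXXX__X
X_XXX____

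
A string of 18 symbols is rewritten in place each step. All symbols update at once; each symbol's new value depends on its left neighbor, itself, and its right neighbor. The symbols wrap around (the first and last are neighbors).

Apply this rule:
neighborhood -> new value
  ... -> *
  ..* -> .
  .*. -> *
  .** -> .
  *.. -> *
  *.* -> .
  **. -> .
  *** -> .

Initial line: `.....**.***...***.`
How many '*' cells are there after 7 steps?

7

****.......**....*
....******...***..
***.......**....**
...******...***...
**.......**....***
..******...***....
*.......**....****
count of *: 7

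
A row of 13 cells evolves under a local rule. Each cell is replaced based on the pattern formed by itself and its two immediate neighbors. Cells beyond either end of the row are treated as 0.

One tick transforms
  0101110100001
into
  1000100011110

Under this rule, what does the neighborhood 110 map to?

At position 5 the neighborhood is 110; the next row has 0 there.

0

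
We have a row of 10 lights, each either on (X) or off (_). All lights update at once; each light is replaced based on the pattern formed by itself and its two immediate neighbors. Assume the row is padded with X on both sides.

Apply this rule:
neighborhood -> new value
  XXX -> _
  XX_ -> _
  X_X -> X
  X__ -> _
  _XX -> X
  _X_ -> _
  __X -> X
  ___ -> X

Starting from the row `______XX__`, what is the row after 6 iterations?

iteration 1: _XXXXXX__X
iteration 2: XX______XX
iteration 3: ___XXXXXX_
iteration 4: _XXX_____X
iteration 5: XX___XXXXX
iteration 6: ___XXX____

___XXX____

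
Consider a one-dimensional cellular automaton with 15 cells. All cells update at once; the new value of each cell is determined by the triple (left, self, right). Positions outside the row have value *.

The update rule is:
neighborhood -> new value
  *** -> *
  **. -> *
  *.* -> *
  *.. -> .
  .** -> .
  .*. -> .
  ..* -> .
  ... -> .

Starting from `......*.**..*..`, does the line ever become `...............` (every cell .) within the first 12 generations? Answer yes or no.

yes

generation 1: .......*.*.....
generation 2: ........*......
generation 3: ...............
all cells are . at generation 3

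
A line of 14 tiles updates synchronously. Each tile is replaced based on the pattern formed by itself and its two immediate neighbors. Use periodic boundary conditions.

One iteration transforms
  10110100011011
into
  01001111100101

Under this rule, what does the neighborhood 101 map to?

At position 1 the neighborhood is 101; the next row has 1 there.

1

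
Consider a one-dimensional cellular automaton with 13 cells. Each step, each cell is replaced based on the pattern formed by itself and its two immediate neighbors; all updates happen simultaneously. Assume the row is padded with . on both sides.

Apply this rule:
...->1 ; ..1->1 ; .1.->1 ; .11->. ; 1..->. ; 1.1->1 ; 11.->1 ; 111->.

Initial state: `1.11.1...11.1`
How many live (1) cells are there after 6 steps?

9

11.111.11.111
.11..11.11..1
1.1.1.11.1.11
111111.1111.1
.....11...111
11111.1.11..1
count of 1: 9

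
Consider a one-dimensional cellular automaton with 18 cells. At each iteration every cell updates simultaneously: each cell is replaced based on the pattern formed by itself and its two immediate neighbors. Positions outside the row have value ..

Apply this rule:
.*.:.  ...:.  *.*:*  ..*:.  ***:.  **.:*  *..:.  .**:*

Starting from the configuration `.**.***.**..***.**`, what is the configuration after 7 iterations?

.............**...

.****.****..*.****
.*..***..*...**..*
....*.*......**...
.....*.......**...
.............**...
.............**...  (fixed point — unchanged through iteration 7)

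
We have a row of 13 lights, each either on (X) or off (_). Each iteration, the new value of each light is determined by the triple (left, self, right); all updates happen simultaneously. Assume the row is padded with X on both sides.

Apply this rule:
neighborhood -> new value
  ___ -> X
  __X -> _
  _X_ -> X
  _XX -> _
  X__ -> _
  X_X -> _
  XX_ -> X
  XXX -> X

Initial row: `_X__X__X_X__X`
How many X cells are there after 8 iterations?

5

_X__X__X_X___
_X__X__X_X_X_
_X__X__X_X_X_  (fixed point — unchanged through iteration 8)
count of X: 5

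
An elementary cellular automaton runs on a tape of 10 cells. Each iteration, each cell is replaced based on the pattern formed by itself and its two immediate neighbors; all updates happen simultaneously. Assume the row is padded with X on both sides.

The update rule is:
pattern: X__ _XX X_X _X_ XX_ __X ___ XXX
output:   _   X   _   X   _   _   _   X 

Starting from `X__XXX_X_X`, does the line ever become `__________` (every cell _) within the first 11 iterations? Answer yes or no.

___XX__X_X
___X___X_X
___X___X_X  (fixed point — unchanged through iteration 11)
iteration 11 is ___X___X_X, still not uniform _

no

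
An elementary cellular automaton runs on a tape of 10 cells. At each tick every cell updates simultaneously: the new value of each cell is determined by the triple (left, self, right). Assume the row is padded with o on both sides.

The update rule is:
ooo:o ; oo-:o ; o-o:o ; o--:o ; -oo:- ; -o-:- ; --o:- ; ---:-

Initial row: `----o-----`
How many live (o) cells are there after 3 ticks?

4

o----o----
oo----o---
ooo----o--
count of o: 4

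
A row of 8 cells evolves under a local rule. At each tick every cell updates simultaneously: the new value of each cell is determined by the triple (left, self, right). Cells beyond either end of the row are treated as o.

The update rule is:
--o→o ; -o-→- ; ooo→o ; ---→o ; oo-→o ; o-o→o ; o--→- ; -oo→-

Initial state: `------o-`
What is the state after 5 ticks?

tick 1: -ooooo-o
tick 2: o-ooooo-
tick 3: oo-ooooo
tick 4: ooo-oooo
tick 5: oooo-ooo

oooo-ooo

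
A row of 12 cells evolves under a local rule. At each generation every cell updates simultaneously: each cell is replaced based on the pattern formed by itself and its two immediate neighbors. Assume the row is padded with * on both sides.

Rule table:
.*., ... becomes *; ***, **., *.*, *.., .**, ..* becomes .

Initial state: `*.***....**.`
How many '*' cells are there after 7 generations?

generation 1: ......**....
generation 2: .****....**.
generation 3: ......**....  (repeats generation 1; period 2)
generation 7: ......**....
count of *: 2

2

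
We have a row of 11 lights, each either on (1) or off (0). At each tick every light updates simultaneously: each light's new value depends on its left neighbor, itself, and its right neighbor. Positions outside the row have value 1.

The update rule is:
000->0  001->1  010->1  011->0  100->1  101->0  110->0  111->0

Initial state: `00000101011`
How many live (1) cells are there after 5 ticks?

5

10001101000
01010001101
01011010000
01000011001
01100100110
count of 1: 5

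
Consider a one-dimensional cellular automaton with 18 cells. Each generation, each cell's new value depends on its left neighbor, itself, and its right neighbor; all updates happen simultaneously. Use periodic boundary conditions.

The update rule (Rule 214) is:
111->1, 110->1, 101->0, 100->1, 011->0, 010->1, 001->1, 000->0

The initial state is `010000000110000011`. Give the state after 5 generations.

011110111010011111

generation 1: 011000001011000101
generation 2: 001100011001101101
generation 3: 110110101110100101
generation 4: 110010100110111100
generation 5: 011110111010011111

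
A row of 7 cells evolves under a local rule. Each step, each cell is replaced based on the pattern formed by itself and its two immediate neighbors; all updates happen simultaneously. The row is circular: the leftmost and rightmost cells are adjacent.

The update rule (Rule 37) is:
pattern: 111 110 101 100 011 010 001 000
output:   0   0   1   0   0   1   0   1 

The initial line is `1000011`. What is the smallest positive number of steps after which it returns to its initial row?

2

0011000
1000011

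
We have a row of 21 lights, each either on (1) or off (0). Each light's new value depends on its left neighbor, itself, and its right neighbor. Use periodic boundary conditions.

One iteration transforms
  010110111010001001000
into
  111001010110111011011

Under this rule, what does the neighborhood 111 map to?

1

At position 7 the neighborhood is 111; the next row has 1 there.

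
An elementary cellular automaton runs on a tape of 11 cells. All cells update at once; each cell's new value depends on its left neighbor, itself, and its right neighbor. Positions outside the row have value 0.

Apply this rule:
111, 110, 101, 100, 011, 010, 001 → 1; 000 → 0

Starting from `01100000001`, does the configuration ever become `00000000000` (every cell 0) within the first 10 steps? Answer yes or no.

no

11110000011
11111000111
11111101111
11111111111
11111111111  (fixed point — unchanged through step 10)
step 10 is 11111111111, still not uniform 0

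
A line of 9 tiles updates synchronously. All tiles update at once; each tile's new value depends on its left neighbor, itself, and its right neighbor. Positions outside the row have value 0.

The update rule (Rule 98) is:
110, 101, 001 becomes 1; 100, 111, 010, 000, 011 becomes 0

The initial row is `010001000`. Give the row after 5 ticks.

100000000

tick 1: 100010000
tick 2: 000100000
tick 3: 001000000
tick 4: 010000000
tick 5: 100000000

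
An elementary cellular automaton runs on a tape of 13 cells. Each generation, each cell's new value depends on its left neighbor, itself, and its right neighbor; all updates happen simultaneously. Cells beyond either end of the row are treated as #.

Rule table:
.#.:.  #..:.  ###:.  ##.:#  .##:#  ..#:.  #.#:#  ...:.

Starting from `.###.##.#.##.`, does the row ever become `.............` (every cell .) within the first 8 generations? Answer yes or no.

yes

##.#####.####
.###...###...
##.#...#.#...
.##.....#....
###..........
..#..........
.............
all cells are . at generation 7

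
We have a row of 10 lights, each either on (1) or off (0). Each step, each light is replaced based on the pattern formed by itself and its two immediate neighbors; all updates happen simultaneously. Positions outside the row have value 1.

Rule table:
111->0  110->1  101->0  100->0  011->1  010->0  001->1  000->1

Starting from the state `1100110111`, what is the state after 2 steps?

0001010001

step 1: 0101110100
step 2: 0001010001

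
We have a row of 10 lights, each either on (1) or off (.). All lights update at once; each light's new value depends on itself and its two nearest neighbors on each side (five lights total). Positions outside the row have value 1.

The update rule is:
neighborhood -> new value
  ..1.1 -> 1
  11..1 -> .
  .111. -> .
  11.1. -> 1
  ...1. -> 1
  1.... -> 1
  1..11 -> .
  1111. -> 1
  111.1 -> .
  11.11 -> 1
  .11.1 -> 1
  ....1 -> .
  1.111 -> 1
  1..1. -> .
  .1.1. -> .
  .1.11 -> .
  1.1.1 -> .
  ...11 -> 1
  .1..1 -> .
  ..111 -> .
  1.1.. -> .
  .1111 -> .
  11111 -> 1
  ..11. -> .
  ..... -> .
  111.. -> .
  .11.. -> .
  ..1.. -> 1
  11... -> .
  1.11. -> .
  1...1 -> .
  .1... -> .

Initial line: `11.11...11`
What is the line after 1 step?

1.1....1..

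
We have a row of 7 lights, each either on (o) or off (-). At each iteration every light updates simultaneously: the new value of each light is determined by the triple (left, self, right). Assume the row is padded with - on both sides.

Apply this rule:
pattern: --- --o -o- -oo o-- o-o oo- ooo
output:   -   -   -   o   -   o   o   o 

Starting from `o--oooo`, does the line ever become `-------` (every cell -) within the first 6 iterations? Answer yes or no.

no

---oooo
---oooo  (fixed point — unchanged through iteration 6)
iteration 6 is ---oooo, still not uniform -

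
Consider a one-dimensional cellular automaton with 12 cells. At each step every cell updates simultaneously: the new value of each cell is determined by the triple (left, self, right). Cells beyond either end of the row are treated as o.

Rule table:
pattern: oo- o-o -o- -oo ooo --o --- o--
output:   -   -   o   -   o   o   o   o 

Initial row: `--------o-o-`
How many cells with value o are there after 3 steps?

ooooooooo-o-
oooooooo--o-
ooooooo-ooo-
count of o: 10

10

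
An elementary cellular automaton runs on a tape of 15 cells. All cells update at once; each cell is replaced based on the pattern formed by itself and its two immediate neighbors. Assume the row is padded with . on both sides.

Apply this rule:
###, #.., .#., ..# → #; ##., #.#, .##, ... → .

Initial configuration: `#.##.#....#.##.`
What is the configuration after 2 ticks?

#....##..##...#
##..#..##..#.##

##..#..##..#.##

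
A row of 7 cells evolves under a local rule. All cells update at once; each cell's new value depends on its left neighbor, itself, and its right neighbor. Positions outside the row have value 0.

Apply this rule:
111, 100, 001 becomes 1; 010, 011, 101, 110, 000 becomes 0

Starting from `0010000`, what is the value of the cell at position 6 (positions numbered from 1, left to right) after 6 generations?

0

0101000
1000100
0101010
1000001
0100010
1010101
position 6 holds 0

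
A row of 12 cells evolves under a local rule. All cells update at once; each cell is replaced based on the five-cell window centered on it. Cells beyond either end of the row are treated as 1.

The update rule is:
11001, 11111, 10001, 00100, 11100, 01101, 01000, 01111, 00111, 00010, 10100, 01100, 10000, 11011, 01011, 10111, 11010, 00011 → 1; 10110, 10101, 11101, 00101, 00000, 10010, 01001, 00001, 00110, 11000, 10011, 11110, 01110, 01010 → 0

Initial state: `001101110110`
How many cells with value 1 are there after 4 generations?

generation 1: 100111001011
generation 2: 110101100111
generation 3: 001010110111
generation 4: 100001011111
count of 1: 7

7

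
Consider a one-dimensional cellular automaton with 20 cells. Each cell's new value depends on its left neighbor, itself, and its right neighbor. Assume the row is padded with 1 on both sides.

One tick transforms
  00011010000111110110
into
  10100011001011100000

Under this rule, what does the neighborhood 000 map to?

At position 1 the neighborhood is 000; the next row has 0 there.

0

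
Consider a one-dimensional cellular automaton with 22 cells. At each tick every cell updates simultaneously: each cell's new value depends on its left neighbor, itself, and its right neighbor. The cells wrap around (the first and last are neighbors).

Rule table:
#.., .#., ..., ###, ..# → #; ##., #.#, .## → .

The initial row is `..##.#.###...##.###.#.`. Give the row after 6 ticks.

#.####..##.#########.#

##...#..#.###....#..##
#.#######..#.#######.#
...#####.###..#####...
###.###...#.##.###.###
##...#.####.....#...##
#.####..##.#########.#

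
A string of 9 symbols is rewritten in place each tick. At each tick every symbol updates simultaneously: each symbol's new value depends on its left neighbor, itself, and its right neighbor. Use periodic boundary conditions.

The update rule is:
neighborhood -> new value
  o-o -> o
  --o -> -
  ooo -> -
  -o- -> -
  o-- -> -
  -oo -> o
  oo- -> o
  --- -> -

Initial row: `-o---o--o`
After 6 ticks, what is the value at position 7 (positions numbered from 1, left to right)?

-

o--------
---------
---------  (fixed point — unchanged through tick 6)
position 7 holds -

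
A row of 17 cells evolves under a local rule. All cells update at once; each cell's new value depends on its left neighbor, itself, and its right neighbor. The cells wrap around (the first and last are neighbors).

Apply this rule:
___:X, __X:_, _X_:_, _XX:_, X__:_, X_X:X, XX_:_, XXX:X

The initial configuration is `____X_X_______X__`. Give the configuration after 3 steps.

___XXXXX__X______

XXX__X__XXXXX___X
XX_______XXX__X__
___XXXXX__X______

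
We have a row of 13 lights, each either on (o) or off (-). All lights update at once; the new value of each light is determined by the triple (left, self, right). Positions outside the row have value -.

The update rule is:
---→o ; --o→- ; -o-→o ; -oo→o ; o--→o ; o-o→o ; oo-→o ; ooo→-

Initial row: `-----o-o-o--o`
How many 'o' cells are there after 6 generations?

11

generation 1: oooo-oooooo-o
generation 2: o--ooo----ooo
generation 3: oo-o-oooo-o-o
generation 4: oooooo--ooooo
generation 5: o----oo-o---o
generation 6: oooo-oooooo-o
count of o: 11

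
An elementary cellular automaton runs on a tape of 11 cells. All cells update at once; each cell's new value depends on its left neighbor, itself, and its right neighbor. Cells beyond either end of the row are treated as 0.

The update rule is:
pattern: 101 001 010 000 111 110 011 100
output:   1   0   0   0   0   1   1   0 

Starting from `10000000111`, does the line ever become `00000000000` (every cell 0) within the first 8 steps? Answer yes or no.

step 1: 00000000101
step 2: 00000000010
step 3: 00000000000
all cells are 0 at step 3

yes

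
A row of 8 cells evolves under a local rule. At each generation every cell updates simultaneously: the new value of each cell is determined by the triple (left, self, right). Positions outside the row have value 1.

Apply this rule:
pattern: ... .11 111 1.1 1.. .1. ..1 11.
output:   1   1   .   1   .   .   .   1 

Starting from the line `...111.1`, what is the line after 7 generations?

11..11.1

generation 1: .1.1.111
generation 2: 1.1.11..
generation 3: 11.111..
generation 4: .111.1..
generation 5: 11.11...
generation 6: .1111.1.
generation 7: 11..11.1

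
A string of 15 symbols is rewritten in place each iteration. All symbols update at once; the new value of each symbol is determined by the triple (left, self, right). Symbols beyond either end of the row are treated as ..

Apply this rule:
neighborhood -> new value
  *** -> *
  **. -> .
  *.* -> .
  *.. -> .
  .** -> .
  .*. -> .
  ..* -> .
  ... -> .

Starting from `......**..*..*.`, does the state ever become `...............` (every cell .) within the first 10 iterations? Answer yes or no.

yes

...............
all cells are . at iteration 1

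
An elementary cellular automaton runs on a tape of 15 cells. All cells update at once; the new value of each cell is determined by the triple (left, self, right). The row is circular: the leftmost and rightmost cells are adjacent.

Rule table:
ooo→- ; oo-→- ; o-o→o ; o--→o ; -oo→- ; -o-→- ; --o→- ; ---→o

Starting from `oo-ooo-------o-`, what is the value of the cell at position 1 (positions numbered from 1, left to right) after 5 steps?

o

step 1: --o---oooooo--o
step 2: o--oo-------o--
step 3: -o---oooooo--o-
step 4: --oo-------o--o
step 5: o---oooooo--o--
position 1 holds o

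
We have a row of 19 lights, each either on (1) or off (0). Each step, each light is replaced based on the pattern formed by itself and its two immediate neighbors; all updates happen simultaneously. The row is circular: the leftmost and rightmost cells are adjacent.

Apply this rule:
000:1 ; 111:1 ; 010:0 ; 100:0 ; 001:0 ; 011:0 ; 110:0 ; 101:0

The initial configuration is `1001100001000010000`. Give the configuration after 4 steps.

step 1: 0000001100011000110
step 2: 1111100001000010000
step 3: 0111001100011000110
step 4: 0010000001000010000

0010000001000010000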